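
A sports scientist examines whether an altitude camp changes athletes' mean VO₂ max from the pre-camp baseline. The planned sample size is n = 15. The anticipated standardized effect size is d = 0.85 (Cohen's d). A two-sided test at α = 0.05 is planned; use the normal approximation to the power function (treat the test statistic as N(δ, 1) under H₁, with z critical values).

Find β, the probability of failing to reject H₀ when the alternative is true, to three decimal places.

Noncentrality parameter: δ = d·√n = 0.85 × √15 = 3.2920
Two-sided α = 0.05 → critical value z_{0.025} = 1.960.
Power = Φ(δ − 1.960) + Φ(−δ − 1.960) = Φ(1.332) + Φ(-5.252) = 0.9086 + 0.0000 = 0.9086.
Type II error: β = 1 − power = 1 − 0.9086 = 0.0914.

β ≈ 0.091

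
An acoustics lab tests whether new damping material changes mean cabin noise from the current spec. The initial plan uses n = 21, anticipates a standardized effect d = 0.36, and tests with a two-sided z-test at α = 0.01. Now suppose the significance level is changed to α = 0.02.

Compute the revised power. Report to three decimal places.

Power ≈ 0.249

δ = d·√n = 0.36 × √21 = 1.6497 (unchanged). New critical value: z_{0.01} = 2.326.
Revised power = Φ(δ − 2.326) + Φ(−δ − 2.326) = Φ(-0.677) + Φ(-3.976) = 0.2493 + 0.0000 = 0.2494.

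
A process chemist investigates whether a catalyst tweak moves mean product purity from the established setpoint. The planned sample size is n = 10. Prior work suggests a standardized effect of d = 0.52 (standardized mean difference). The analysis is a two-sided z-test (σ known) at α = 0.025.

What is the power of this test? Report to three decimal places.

Power ≈ 0.275

Noncentrality parameter: δ = d·√n = 0.52 × √10 = 1.6444
Two-sided α = 0.025 → critical value z_{0.0125} = 2.241.
Power = Φ(δ − 2.241) + Φ(−δ − 2.241) = Φ(-0.597) + Φ(-3.886) = 0.2752 + 0.0001 = 0.2753.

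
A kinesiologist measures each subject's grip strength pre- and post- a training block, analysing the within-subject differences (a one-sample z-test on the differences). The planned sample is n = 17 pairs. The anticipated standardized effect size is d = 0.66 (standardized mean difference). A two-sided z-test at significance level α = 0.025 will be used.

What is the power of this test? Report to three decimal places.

Power ≈ 0.684

Noncentrality parameter: δ = d·√n = 0.66 × √17 = 2.7212
Two-sided α = 0.025 → critical value z_{0.0125} = 2.241.
Power = Φ(δ − 2.241) + Φ(−δ − 2.241) = Φ(0.480) + Φ(-4.963) = 0.6843 + 0.0000 = 0.6843.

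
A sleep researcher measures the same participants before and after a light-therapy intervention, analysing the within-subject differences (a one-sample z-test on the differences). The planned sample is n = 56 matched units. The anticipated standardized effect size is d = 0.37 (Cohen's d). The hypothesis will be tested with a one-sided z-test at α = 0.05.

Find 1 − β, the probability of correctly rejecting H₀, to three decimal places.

Noncentrality parameter: δ = d·√n = 0.37 × √56 = 2.7688
Critical value for a one-sided test at α = 0.05: z_α = 1.645.
Power = Φ(δ − 1.645) = Φ(1.124) = 0.8695.

Power ≈ 0.869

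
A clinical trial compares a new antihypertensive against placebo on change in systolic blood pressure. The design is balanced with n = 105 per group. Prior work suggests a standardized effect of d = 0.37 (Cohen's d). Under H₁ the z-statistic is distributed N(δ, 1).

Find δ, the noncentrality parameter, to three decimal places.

δ ≈ 2.681

δ = d·√(n/2) = 0.37 × √(105/2) = 2.6809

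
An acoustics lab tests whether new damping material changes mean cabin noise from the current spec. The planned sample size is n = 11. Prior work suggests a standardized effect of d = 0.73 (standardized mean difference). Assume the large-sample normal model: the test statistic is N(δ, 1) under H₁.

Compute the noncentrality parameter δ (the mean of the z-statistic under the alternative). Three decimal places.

δ ≈ 2.421

The noncentrality parameter scales effect size by the design's sample-size factor: δ = d·√n = 0.73 × √11 = 2.4211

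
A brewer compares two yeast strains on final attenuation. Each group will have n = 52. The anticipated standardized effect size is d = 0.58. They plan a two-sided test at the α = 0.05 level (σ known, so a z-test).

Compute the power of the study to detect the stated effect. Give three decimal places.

Power ≈ 0.841

Noncentrality parameter: δ = d·√(n/2) = 0.58 × √(52/2) = 2.9574
Two-sided α = 0.05 → critical value z_{0.025} = 1.960.
Power = Φ(δ − 1.960) + Φ(−δ − 1.960) = Φ(0.997) + Φ(-4.917) = 0.8407 + 0.0000 = 0.8407.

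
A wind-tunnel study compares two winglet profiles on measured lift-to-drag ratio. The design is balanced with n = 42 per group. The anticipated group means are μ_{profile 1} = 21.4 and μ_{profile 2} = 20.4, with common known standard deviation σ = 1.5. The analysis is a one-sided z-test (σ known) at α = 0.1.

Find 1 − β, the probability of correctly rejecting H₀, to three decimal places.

Standardized effect: d = |μ_{profile 1} − μ_{profile 2}| / σ = |21.4 − 20.4| / 1.5 = 0.6667
Noncentrality parameter: δ = d·√(n/2) = 0.6667 × √(42/2) = 3.0551
One-sided α = 0.1 → critical value z_{0.1} = 1.282.
Power = P(Z > 1.282 − δ) = Φ(1.773) = 0.9619.

Power ≈ 0.962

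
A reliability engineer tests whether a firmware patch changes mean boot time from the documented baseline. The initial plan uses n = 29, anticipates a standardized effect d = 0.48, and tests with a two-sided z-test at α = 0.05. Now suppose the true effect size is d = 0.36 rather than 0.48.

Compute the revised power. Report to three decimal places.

Power ≈ 0.492

With d = 0.36: δ = d·√n = 0.36 × √29 = 1.9387. Critical value z_{0.025} = 1.960.
Revised power = Φ(δ − 1.960) + Φ(−δ − 1.960) = Φ(-0.021) + Φ(-3.899) = 0.4915 + 0.0000 = 0.4915.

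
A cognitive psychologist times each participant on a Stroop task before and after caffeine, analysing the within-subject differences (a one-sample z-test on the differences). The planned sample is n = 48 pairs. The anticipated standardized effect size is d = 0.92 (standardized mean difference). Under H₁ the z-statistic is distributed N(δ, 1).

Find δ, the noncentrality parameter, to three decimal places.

The noncentrality parameter scales effect size by the design's sample-size factor: δ = d·√n = 0.92 × √48 = 6.3739

δ ≈ 6.374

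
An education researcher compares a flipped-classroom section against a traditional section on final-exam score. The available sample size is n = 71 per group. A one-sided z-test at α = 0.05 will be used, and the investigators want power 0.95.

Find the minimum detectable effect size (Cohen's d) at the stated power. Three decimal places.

Required noncentrality: δ = z_{0.05} + z_{0.05} = 1.645 + 1.645 = 3.290.
δ = d·√(n/2) ⇒ d = δ/√(n/2) = 3.290/√(71/2) = 0.5521.

d ≈ 0.552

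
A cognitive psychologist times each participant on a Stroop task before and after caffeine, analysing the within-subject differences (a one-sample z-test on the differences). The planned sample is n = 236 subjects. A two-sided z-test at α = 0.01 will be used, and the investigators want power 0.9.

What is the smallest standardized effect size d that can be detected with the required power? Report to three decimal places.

d ≈ 0.251

Need Φ(δ − 2.576) = 0.9, so δ = 2.576 + 1.282 = 3.857.
(Lower-tail contribution to power is negligible for δ > 0.)
δ = d·√n ⇒ d = δ/√n = 3.857/√236 = 0.2511.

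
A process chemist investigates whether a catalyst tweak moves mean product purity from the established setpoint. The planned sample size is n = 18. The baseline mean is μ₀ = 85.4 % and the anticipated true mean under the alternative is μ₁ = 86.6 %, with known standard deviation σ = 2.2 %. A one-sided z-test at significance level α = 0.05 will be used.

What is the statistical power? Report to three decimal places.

Standardized effect: d = |μ₁ − μ₀| / σ = |86.6 − 85.4| / 2.2 = 0.5455
Noncentrality parameter: δ = d·√n = 0.5455 × √18 = 2.3142
One-sided α = 0.05 → critical value z_{0.05} = 1.645.
Power = P(Z > 1.645 − δ) = Φ(0.669) = 0.7484.

Power ≈ 0.748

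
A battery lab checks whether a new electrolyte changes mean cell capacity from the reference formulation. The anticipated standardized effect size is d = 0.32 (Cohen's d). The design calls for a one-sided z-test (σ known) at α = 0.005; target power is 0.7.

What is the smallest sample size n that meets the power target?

For power 0.7 need Φ(δ − z_{0.005}) = 0.7, so δ = z_{0.005} + z_{0.30} = 2.576 + 0.524 = 3.100.
δ = d·√n ⇒ n = (δ/d)² = (3.100 / 0.32)² = 93.86.
Round up to the next whole unit.

n = 94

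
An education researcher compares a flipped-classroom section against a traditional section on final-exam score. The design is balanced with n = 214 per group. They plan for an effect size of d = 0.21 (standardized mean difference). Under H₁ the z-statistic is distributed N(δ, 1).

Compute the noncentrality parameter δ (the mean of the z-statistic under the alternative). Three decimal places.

δ ≈ 2.172

The noncentrality parameter scales effect size by the design's sample-size factor: δ = d·√(n/2) = 0.21 × √(214/2) = 2.1723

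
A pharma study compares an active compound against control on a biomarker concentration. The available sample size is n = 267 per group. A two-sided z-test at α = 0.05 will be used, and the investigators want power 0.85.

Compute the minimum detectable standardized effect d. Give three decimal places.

d ≈ 0.259

Required noncentrality: δ = z_{0.025} + z_{0.15} = 1.960 + 1.036 = 2.996.
(The second rejection-region term Φ(−δ − z_{α/2}) is negligible and dropped.)
δ = d·√(n/2) ⇒ d = δ/√(n/2) = 2.996/√(267/2) = 0.2593.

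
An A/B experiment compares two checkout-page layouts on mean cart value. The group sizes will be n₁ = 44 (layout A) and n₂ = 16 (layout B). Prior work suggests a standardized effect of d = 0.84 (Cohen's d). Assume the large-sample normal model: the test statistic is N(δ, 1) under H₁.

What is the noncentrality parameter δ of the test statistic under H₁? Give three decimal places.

δ ≈ 2.877

δ = d / √(1/n₁ + 1/n₂) = 0.84 / √(1/44 + 1/16) = 2.8773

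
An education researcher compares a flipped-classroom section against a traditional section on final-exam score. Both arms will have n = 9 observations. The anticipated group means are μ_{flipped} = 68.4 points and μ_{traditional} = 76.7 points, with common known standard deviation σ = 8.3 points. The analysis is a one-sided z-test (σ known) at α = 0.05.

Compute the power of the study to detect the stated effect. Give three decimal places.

Standardized effect: d = |μ_{flipped} − μ_{traditional}| / σ = |68.4 − 76.7| / 8.3 = 1.0000
Noncentrality parameter: δ = d·√(n/2) = 1.0000 × √(9/2) = 2.1213
One-sided α = 0.05 → critical value z_{0.05} = 1.645.
Power = P(Z > 1.645 − δ) = Φ(0.476) = 0.6831.

Power ≈ 0.683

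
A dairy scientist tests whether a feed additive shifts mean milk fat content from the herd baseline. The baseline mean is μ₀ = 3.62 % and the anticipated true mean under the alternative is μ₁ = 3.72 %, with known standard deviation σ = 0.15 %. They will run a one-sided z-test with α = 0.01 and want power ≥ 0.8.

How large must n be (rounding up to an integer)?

Standardized effect: d = |μ₁ − μ₀| / σ = |3.72 − 3.62| / 0.15 = 0.6667
Set Φ(δ − 2.326) = 0.8; then δ − 2.326 = Φ⁻¹(0.8) = 0.842, giving δ = 3.168.
δ = d·√n ⇒ n = (δ/d)² = (3.168 / 0.6667)² = 22.58.
Round up to the next whole unit.

n = 23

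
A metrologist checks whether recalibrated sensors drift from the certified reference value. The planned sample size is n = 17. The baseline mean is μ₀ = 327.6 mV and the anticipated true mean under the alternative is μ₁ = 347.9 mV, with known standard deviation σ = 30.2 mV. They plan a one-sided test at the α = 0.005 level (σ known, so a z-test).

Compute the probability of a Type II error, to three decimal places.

β ≈ 0.422

Standardized effect: d = |μ₁ − μ₀| / σ = |347.9 − 327.6| / 30.2 = 0.6722
Noncentrality parameter: δ = d·√n = 0.6722 × √17 = 2.7715
One-sided α = 0.005 → critical value z_{0.005} = 2.576.
Power = P(Z > 2.576 − δ) = Φ(0.196) = 0.5776.
Type II error: β = 1 − power = 1 − 0.5776 = 0.4224.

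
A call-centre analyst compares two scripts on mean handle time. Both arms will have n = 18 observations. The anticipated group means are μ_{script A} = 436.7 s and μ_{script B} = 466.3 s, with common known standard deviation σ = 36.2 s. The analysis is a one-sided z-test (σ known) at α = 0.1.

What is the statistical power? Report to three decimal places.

Standardized effect: d = |μ_{script A} − μ_{script B}| / σ = |436.7 − 466.3| / 36.2 = 0.8177
Noncentrality parameter: δ = d·√(n/2) = 0.8177 × √(18/2) = 2.4530
Critical value for a one-sided test at α = 0.1: z_α = 1.282.
Power = P(Z > 1.282 − δ) = Φ(1.171) = 0.8793.

Power ≈ 0.879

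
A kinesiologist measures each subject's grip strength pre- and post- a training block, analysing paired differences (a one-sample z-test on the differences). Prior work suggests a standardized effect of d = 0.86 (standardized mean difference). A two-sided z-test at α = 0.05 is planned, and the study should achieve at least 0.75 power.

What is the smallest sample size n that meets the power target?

n = 10

Set Φ(δ − 1.960) = 0.75; then δ − 1.960 = Φ⁻¹(0.75) = 0.674, giving δ = 2.634.
(The Φ(−δ − z_{α/2}) term is vanishingly small for δ > 0 and is dropped in the standard sample-size formula.)
δ = d·√n ⇒ n = (δ/d)² = (2.634 / 0.86)² = 9.38.
Round up to the next whole unit.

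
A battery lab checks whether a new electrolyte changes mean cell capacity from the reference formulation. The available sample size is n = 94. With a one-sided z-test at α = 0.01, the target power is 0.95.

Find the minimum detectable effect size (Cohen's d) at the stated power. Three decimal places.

d ≈ 0.410

Required noncentrality: δ = z_{0.01} + z_{0.05} = 2.326 + 1.645 = 3.971.
δ = d·√n ⇒ d = δ/√n = 3.971/√94 = 0.4096.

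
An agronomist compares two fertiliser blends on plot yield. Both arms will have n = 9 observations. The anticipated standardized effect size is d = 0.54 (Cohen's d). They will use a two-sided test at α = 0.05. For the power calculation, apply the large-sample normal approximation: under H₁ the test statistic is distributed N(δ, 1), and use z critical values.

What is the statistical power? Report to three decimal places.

Noncentrality parameter: δ = d·√(n/2) = 0.54 × √(9/2) = 1.1455
Two-sided α = 0.05 → critical value z_{0.025} = 1.960.
Power = Φ(δ − 1.960) + Φ(−δ − 1.960) = Φ(-0.814) + Φ(-3.105) = 0.2077 + 0.0009 = 0.2086.

Power ≈ 0.209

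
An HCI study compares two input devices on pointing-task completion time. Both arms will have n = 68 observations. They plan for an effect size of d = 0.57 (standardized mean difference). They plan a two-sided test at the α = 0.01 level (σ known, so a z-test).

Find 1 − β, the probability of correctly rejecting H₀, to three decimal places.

Power ≈ 0.773

Noncentrality parameter: δ = d·√(n/2) = 0.57 × √(68/2) = 3.3236
Critical value for a two-sided test at α = 0.01: z_{α/2} = 2.576.
Power = Φ(δ − 2.576) + Φ(−δ − 2.576) = Φ(0.748) + Φ(-5.899) = 0.7727 + 0.0000 = 0.7727.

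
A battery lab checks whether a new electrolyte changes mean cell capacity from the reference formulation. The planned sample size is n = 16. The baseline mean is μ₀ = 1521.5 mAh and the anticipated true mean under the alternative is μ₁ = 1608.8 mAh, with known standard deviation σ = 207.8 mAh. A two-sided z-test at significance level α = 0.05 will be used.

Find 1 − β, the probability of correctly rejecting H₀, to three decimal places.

Power ≈ 0.390

Standardized effect: d = |μ₁ − μ₀| / σ = |1608.8 − 1521.5| / 207.8 = 0.4201
Noncentrality parameter: δ = d·√n = 0.4201 × √16 = 1.6805
Two-sided α = 0.05 → critical value z_{0.025} = 1.960.
Power = Φ(δ − 1.960) + Φ(−δ − 1.960) = Φ(-0.280) + Φ(-3.640) = 0.3899 + 0.0001 = 0.3901.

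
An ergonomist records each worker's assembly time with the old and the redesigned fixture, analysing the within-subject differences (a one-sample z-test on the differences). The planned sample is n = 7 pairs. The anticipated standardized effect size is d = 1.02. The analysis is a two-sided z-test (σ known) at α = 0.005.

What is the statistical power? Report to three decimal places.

Power ≈ 0.457

Noncentrality parameter: δ = d·√n = 1.02 × √7 = 2.6987
Critical value for a two-sided test at α = 0.005: z_{α/2} = 2.807.
Power = Φ(δ − 2.807) + Φ(−δ − 2.807) = Φ(-0.108) + Φ(-5.506) = 0.4569 + 0.0000 = 0.4569.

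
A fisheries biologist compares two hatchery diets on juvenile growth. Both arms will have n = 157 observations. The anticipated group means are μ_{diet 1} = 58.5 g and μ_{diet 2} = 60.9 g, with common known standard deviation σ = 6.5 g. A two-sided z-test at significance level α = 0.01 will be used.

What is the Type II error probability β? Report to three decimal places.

β ≈ 0.243

Standardized effect: d = |μ_{diet 1} − μ_{diet 2}| / σ = |58.5 − 60.9| / 6.5 = 0.3692
Noncentrality parameter: δ = d·√(n/2) = 0.3692 × √(157/2) = 3.2714
Critical value for a two-sided test at α = 0.01: z_{α/2} = 2.576.
Power = Φ(δ − 2.576) + Φ(−δ − 2.576) = Φ(0.696) + Φ(-5.847) = 0.7566 + 0.0000 = 0.7566.
Type II error: β = 1 − power = 1 − 0.7566 = 0.2434.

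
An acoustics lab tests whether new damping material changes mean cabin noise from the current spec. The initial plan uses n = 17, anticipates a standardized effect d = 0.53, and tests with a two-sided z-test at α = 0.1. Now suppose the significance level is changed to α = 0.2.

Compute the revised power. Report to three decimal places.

δ = d·√n = 0.53 × √17 = 2.1852 (unchanged). New critical value: z_{0.1} = 1.282.
Revised power = Φ(δ − 1.282) + Φ(−δ − 1.282) = Φ(0.904) + Φ(-3.467) = 0.8169 + 0.0003 = 0.8172.

Power ≈ 0.817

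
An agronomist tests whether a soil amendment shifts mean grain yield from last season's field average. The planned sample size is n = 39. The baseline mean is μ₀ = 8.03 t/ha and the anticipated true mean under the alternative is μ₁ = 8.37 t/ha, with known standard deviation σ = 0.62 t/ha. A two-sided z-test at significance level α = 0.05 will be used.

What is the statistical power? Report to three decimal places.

Power ≈ 0.929

Standardized effect: d = |μ₁ − μ₀| / σ = |8.37 − 8.03| / 0.62 = 0.5484
Noncentrality parameter: λ = d·√n = 0.5484 × √39 = 3.4247
Critical value for a two-sided test at α = 0.05: z_{α/2} = 1.960.
Power = Φ(λ − 1.960) + Φ(−λ − 1.960) = Φ(1.465) + Φ(-5.385) = 0.9285 + 0.0000 = 0.9285.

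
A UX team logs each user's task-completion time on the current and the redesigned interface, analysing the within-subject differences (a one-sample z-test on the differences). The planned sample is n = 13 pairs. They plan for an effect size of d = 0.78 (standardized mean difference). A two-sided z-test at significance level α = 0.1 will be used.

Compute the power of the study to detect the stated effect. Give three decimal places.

Power ≈ 0.878

Noncentrality parameter: δ = d·√n = 0.78 × √13 = 2.8123
Two-sided α = 0.1 → critical value z_{0.05} = 1.645.
Power = Φ(δ − 1.645) + Φ(−δ − 1.645) = Φ(1.167) + Φ(-4.457) = 0.8785 + 0.0000 = 0.8785.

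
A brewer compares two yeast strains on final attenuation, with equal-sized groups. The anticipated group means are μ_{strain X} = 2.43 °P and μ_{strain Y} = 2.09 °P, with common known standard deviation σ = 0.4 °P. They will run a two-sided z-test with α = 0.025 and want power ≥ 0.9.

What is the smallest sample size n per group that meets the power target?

n = 35 per group

Standardized effect: d = |μ_{strain X} − μ_{strain Y}| / σ = |2.43 − 2.09| / 0.4 = 0.8500
For power 0.9 need Φ(δ − z_{0.0125}) = 0.9, so δ = z_{0.0125} + z_{0.10} = 2.241 + 1.282 = 3.523.
(For δ > 0 the lower-tail rejection region contributes negligibly to power, so the one-term inversion is standard.)
δ = d·√(n/2) ⇒ n = 2(δ/d)² = 2 × (3.523 / 0.8500)² = 34.36.
Round up to the next whole unit.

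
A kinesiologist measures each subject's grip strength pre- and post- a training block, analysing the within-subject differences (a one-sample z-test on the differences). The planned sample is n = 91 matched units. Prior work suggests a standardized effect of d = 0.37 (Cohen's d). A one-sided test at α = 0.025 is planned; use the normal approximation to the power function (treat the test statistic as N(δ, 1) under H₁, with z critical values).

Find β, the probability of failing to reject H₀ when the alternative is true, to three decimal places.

Noncentrality parameter: δ = d·√n = 0.37 × √91 = 3.5296
Critical value for a one-sided test at α = 0.025: z_α = 1.960.
Power = Φ(δ − 1.960) = Φ(1.570) = 0.9417.
Type II error: β = 1 − power = 1 − 0.9417 = 0.0583.

β ≈ 0.058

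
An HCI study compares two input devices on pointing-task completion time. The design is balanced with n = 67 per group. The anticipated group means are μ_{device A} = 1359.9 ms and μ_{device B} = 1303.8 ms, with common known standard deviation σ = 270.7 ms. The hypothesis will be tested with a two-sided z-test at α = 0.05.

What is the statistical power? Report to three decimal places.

Standardized effect: d = |μ_{device A} − μ_{device B}| / σ = |1359.9 − 1303.8| / 270.7 = 0.2072
Noncentrality parameter: δ = d·√(n/2) = 0.2072 × √(67/2) = 1.1995
Two-sided α = 0.05 → critical value z_{0.025} = 1.960.
Power = Φ(δ − 1.960) + Φ(−δ − 1.960) = Φ(-0.760) + Φ(-3.159) = 0.2235 + 0.0008 = 0.2243.

Power ≈ 0.224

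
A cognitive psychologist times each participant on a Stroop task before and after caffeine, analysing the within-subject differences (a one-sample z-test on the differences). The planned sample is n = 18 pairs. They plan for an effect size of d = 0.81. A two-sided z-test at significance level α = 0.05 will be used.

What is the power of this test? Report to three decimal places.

Power ≈ 0.930

Noncentrality parameter: δ = d·√n = 0.81 × √18 = 3.4365
Two-sided α = 0.05 → critical value z_{0.025} = 1.960.
Power = Φ(δ − 1.960) + Φ(−δ − 1.960) = Φ(1.477) + Φ(-5.397) = 0.9301 + 0.0000 = 0.9301.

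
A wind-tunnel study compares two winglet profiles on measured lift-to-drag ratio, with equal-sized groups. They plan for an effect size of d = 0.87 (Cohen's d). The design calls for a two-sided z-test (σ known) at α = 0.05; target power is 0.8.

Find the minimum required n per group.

n = 21 per group

For power 0.8 need Φ(δ − z_{0.025}) = 0.8, so δ = z_{0.025} + z_{0.20} = 1.960 + 0.842 = 2.802.
(For δ > 0 the lower-tail rejection region contributes negligibly to power, so the one-term inversion is standard.)
δ = d·√(n/2) ⇒ n = 2(δ/d)² = 2 × (2.802 / 0.87)² = 20.74.
Round up to the next whole unit.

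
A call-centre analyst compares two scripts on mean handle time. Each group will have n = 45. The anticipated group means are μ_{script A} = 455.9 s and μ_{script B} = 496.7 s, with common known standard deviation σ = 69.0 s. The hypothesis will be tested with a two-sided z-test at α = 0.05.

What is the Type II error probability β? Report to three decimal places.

Standardized effect: d = |μ_{script A} − μ_{script B}| / σ = |455.9 − 496.7| / 69.0 = 0.5913
Noncentrality parameter: δ = d·√(n/2) = 0.5913 × √(45/2) = 2.8048
Critical value for a two-sided test at α = 0.05: z_{α/2} = 1.960.
Power = Φ(δ − 1.960) + Φ(−δ − 1.960) = Φ(0.845) + Φ(-4.765) = 0.8009 + 0.0000 = 0.8009.
Type II error: β = 1 − power = 1 − 0.8009 = 0.1991.

β ≈ 0.199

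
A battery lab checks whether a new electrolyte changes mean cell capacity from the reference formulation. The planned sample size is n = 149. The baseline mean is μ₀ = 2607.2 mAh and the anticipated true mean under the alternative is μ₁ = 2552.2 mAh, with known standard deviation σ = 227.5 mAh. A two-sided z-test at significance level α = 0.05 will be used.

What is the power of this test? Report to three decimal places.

Standardized effect: d = |μ₁ − μ₀| / σ = |2552.2 − 2607.2| / 227.5 = 0.2418
Noncentrality parameter: δ = d·√n = 0.2418 × √149 = 2.9510
Critical value for a two-sided test at α = 0.05: z_{α/2} = 1.960.
Power = Φ(δ − 1.960) + Φ(−δ − 1.960) = Φ(0.991) + Φ(-4.911) = 0.8392 + 0.0000 = 0.8392.

Power ≈ 0.839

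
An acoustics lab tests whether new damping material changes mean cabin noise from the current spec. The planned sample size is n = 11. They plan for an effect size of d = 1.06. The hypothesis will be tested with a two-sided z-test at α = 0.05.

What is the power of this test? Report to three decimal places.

Power ≈ 0.940

Noncentrality parameter: δ = d·√n = 1.06 × √11 = 3.5156
Critical value for a two-sided test at α = 0.05: z_{α/2} = 1.960.
Power = Φ(δ − 1.960) + Φ(−δ − 1.960) = Φ(1.556) + Φ(-5.476) = 0.9401 + 0.0000 = 0.9401.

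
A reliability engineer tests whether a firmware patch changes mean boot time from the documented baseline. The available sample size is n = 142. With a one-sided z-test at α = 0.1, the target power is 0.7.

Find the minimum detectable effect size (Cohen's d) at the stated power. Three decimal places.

d ≈ 0.152

Need Φ(δ − 1.282) = 0.7, so δ = 1.282 + 0.524 = 1.806.
δ = d·√n ⇒ d = δ/√n = 1.806/√142 = 0.1516.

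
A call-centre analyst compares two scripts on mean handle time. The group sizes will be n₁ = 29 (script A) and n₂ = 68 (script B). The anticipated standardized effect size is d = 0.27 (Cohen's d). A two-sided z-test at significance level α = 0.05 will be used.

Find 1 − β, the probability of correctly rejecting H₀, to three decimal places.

Power ≈ 0.230

Noncentrality parameter: δ = d / √(1/n₁ + 1/n₂) = 0.27 / √(1/29 + 1/68) = 1.2174
Critical value for a two-sided test at α = 0.05: z_{α/2} = 1.960.
Power = Φ(δ − 1.960) + Φ(−δ − 1.960) = Φ(-0.743) + Φ(-3.177) = 0.2289 + 0.0007 = 0.2296.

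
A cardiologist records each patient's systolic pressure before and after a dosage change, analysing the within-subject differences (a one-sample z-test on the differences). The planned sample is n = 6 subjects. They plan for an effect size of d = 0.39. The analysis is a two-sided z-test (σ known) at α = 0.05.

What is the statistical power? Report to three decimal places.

Power ≈ 0.159

Noncentrality parameter: δ = d·√n = 0.39 × √6 = 0.9553
Two-sided α = 0.05 → critical value z_{0.025} = 1.960.
Power = Φ(δ − 1.960) + Φ(−δ − 1.960) = Φ(-1.005) + Φ(-2.915) = 0.1575 + 0.0018 = 0.1593.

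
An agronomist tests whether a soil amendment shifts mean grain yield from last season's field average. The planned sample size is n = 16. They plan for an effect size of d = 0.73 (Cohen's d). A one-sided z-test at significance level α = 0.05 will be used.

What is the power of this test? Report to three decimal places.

Power ≈ 0.899

Noncentrality parameter: δ = d·√n = 0.73 × √16 = 2.9200
Critical value for a one-sided test at α = 0.05: z_α = 1.645.
Power = Φ(δ − 1.645) = Φ(1.275) = 0.8989.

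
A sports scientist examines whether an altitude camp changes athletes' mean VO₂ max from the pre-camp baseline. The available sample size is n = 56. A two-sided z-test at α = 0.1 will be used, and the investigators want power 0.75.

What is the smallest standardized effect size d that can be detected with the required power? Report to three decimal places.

Need Φ(δ − 1.645) = 0.75, so δ = 1.645 + 0.674 = 2.319.
(The second rejection-region term Φ(−δ − z_{α/2}) is negligible and dropped.)
δ = d·√n ⇒ d = δ/√n = 2.319/√56 = 0.3099.

d ≈ 0.310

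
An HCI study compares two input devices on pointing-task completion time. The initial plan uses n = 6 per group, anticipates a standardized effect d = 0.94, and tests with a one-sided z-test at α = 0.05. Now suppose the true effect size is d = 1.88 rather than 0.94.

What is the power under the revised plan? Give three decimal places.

With d = 1.88: δ = d·√(n/2) = 1.88 × √(6/2) = 3.2563. Critical value z_{0.05} = 1.645.
Revised power = P(Z > 1.645 − δ) = Φ(1.611) = 0.9465.

Power ≈ 0.946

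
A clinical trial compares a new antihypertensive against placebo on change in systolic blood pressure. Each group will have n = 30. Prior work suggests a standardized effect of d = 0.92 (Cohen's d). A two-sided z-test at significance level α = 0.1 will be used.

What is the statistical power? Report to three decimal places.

Noncentrality parameter: δ = d·√(n/2) = 0.92 × √(30/2) = 3.5631
Two-sided α = 0.1 → critical value z_{0.05} = 1.645.
Power = Φ(δ − 1.645) + Φ(−δ − 1.645) = Φ(1.918) + Φ(-5.208) = 0.9725 + 0.0000 = 0.9725.

Power ≈ 0.972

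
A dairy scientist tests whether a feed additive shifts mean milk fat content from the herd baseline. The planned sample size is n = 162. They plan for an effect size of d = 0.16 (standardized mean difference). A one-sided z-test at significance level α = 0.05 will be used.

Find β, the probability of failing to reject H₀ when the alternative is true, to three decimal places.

β ≈ 0.348

Noncentrality parameter: λ = d·√n = 0.16 × √162 = 2.0365
One-sided α = 0.05 → critical value z_{0.05} = 1.645.
Power = P(Z > 1.645 − λ) = Φ(0.392) = 0.6523.
Type II error: β = 1 − power = 1 − 0.6523 = 0.3477.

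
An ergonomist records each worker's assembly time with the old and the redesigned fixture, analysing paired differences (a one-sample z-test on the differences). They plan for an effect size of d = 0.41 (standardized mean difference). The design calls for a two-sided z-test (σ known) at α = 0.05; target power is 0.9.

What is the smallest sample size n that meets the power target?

Set Φ(δ − 1.960) = 0.9; then δ − 1.960 = Φ⁻¹(0.9) = 1.282, giving δ = 3.242.
(The Φ(−δ − z_{α/2}) term is vanishingly small for δ > 0 and is dropped in the standard sample-size formula.)
δ = d·√n ⇒ n = (δ/d)² = (3.242 / 0.41)² = 62.51.
Rounding up, n = 63.

n = 63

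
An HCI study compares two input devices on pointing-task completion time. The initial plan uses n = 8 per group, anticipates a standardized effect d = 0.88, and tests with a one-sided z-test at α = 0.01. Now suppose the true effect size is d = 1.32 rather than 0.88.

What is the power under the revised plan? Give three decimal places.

With d = 1.32: δ = d·√(n/2) = 1.32 × √(8/2) = 2.6400. Critical value z_{0.01} = 2.326.
Revised power = P(Z > 2.326 − δ) = Φ(0.314) = 0.6231.

Power ≈ 0.623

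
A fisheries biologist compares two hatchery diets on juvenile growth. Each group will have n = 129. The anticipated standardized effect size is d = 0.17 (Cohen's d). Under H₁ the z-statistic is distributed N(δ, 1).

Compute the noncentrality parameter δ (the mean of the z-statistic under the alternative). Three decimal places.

The noncentrality parameter scales effect size by the design's sample-size factor: δ = d·√(n/2) = 0.17 × √(129/2) = 1.3653

δ ≈ 1.365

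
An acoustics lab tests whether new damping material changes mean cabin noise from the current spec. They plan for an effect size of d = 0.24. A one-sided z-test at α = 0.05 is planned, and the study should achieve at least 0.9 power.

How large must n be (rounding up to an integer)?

n = 149

For power 0.9 need Φ(δ − z_{0.05}) = 0.9, so δ = z_{0.05} + z_{0.10} = 1.645 + 1.282 = 2.926.
δ = d·√n ⇒ n = (δ/d)² = (2.926 / 0.24)² = 148.68.
Round up to the next whole unit.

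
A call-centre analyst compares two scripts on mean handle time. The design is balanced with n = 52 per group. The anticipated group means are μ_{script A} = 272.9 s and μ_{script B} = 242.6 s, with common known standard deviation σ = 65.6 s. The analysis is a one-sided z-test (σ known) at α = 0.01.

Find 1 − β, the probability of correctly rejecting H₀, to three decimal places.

Power ≈ 0.512

Standardized effect: d = |μ_{script A} − μ_{script B}| / σ = |272.9 − 242.6| / 65.6 = 0.4619
Noncentrality parameter: δ = d·√(n/2) = 0.4619 × √(52/2) = 2.3552
Critical value for a one-sided test at α = 0.01: z_α = 2.326.
Power = Φ(δ − 2.326) = Φ(0.029) = 0.5115.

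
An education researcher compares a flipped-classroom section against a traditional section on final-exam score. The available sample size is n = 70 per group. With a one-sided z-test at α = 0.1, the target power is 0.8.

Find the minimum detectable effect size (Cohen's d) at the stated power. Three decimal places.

d ≈ 0.359

Need Φ(δ − 1.282) = 0.8, so δ = 1.282 + 0.842 = 2.123.
δ = d·√(n/2) ⇒ d = δ/√(n/2) = 2.123/√(70/2) = 0.3589.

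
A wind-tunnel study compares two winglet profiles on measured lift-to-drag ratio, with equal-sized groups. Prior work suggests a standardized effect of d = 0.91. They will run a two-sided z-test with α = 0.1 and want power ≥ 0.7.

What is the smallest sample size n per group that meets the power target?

n = 12 per group

For power 0.7 need Φ(δ − z_{0.05}) = 0.7, so δ = z_{0.05} + z_{0.30} = 1.645 + 0.524 = 2.169.
(For δ > 0 the lower-tail rejection region contributes negligibly to power, so the one-term inversion is standard.)
δ = d·√(n/2) ⇒ n = 2(δ/d)² = 2 × (2.169 / 0.91)² = 11.36.
Round up to the next whole unit.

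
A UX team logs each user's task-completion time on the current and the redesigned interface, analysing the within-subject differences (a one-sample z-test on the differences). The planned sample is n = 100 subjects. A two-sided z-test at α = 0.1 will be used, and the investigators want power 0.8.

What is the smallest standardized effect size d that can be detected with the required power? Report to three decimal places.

Required noncentrality: δ = z_{0.05} + z_{0.20} = 1.645 + 0.842 = 2.486.
(Lower-tail contribution to power is negligible for δ > 0.)
δ = d·√n ⇒ d = δ/√n = 2.486/√100 = 0.2486.

d ≈ 0.249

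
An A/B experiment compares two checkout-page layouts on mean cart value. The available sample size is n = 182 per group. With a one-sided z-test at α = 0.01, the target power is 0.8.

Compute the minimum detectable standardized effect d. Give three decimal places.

d ≈ 0.332

Need Φ(δ − 2.326) = 0.8, so δ = 2.326 + 0.842 = 3.168.
δ = d·√(n/2) ⇒ d = δ/√(n/2) = 3.168/√(182/2) = 0.3321.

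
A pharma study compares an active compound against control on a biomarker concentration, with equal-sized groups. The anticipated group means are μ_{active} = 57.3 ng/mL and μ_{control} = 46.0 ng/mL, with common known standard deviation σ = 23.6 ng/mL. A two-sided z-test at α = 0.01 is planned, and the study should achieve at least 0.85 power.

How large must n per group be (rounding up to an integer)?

Standardized effect: d = |μ_{active} − μ_{control}| / σ = |57.3 − 46.0| / 23.6 = 0.4788
For power 0.85 need Φ(δ − z_{0.005}) = 0.85, so δ = z_{0.005} + z_{0.15} = 2.576 + 1.036 = 3.612.
(The Φ(−δ − z_{α/2}) term is vanishingly small for δ > 0 and is dropped in the standard sample-size formula.)
δ = d·√(n/2) ⇒ n = 2(δ/d)² = 2 × (3.612 / 0.4788)² = 113.83.
Rounding up, n = 114 per group.

n = 114 per group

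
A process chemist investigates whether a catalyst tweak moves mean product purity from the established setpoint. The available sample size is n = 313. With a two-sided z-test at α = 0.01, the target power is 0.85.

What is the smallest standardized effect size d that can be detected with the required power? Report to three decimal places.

d ≈ 0.204

Required noncentrality: δ = z_{0.005} + z_{0.15} = 2.576 + 1.036 = 3.612.
(Lower-tail contribution to power is negligible for δ > 0.)
δ = d·√n ⇒ d = δ/√n = 3.612/√313 = 0.2042.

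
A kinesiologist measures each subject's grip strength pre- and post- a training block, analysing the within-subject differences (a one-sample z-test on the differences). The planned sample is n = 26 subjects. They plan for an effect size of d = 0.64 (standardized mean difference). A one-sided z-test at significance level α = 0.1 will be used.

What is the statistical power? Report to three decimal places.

Power ≈ 0.976

Noncentrality parameter: δ = d·√n = 0.64 × √26 = 3.2634
One-sided α = 0.1 → critical value z_{0.1} = 1.282.
Power = Φ(δ − 1.282) = Φ(1.982) = 0.9763.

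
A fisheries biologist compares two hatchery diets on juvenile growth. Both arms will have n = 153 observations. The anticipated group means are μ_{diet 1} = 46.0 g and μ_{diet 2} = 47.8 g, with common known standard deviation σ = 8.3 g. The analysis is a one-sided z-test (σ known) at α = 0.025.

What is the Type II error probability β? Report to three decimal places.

Standardized effect: d = |μ_{diet 1} − μ_{diet 2}| / σ = |46.0 − 47.8| / 8.3 = 0.2169
Noncentrality parameter: δ = d·√(n/2) = 0.2169 × √(153/2) = 1.8968
Critical value for a one-sided test at α = 0.025: z_α = 1.960.
Power = P(Z > 1.960 − δ) = Φ(-0.063) = 0.4748.
Type II error: β = 1 − power = 1 − 0.4748 = 0.5252.

β ≈ 0.525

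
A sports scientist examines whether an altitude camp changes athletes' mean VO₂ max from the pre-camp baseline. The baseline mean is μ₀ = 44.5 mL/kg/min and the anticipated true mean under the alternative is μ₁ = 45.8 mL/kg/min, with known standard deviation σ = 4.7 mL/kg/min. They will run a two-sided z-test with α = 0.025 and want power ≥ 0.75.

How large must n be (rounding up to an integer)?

Standardized effect: d = |μ₁ − μ₀| / σ = |45.8 − 44.5| / 4.7 = 0.2766
For power 0.75 need Φ(δ − z_{0.0125}) = 0.75, so δ = z_{0.0125} + z_{0.25} = 2.241 + 0.674 = 2.916.
(The Φ(−δ − z_{α/2}) term is vanishingly small for δ > 0 and is dropped in the standard sample-size formula.)
δ = d·√n ⇒ n = (δ/d)² = (2.916 / 0.2766)² = 111.14.
Round up to the next whole unit.

n = 112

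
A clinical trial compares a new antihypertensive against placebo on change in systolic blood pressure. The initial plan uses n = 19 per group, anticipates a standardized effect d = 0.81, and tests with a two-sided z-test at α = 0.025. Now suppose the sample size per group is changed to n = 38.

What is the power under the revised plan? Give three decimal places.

With n = 38 per group: δ = d·√(n/2) = 0.81 × √(38/2) = 3.5307. Critical value z_{0.0125} = 2.241.
Revised power = Φ(δ − 2.241) + Φ(−δ − 2.241) = Φ(1.289) + Φ(-5.772) = 0.9014 + 0.0000 = 0.9014.

Power ≈ 0.901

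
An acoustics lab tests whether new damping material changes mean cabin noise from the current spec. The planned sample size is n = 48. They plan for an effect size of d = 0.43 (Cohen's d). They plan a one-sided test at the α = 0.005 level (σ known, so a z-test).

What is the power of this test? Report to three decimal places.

Power ≈ 0.657

Noncentrality parameter: δ = d·√n = 0.43 × √48 = 2.9791
One-sided α = 0.005 → critical value z_{0.005} = 2.576.
Power = Φ(δ − 2.576) = Φ(0.403) = 0.6566.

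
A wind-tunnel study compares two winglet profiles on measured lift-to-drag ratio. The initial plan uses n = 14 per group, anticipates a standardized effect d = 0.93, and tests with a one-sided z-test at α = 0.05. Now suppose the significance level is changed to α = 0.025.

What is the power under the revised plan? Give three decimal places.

Power ≈ 0.692

δ = d·√(n/2) = 0.93 × √(14/2) = 2.4605 (unchanged). New critical value: z_{0.025} = 1.960.
Revised power = P(Z > 1.960 − δ) = Φ(0.501) = 0.6917.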